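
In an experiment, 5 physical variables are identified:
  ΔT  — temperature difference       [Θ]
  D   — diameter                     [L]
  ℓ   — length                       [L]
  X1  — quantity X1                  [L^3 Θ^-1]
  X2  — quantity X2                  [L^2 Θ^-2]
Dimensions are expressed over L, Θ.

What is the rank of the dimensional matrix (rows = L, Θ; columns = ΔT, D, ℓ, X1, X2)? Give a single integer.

2

Exponent matrix [L,Θ] × [ΔT,D,ℓ,X1,X2]:
  L: [ 0  1  1  3  2]
  Θ: [ 1  0  0 -1 -2]
Row reduction gives pivot columns ΔT,D; rank = 2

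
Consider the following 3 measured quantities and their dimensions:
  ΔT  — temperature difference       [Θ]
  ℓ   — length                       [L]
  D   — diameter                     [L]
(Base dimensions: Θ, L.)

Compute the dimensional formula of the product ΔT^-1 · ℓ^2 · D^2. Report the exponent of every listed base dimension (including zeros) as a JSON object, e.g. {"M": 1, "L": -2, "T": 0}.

Dimensional matrix (Θ×L by ΔT×ℓ×D):
  Θ: [ 1  0  0]
  L: [ 0  1  1]
  [Θ]: (-1)·1+(2)·0+(2)·0 = -1
  [L]: (-1)·0+(2)·1+(2)·1 = 4
⇒ Θ^-1 L^4

{"Θ": -1, "L": 4}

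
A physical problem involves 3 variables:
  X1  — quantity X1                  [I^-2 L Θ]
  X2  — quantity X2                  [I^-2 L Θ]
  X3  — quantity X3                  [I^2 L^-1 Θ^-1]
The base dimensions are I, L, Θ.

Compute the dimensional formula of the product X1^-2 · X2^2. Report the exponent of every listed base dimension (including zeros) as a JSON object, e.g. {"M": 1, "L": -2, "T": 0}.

{"I": 0, "L": 0, "Θ": 0}

Exponent matrix [I,L,Θ] × [X1,X2,X3]:
  I: [-2 -2  2]
  L: [ 1  1 -1]
  Θ: [ 1  1 -1]
  [I]: (-2)·-2+(2)·-2 = 0
  [L]: (-2)·1+(2)·1 = 0
  [Θ]: (-2)·1+(2)·1 = 0
⇒ 1 (dimensionless)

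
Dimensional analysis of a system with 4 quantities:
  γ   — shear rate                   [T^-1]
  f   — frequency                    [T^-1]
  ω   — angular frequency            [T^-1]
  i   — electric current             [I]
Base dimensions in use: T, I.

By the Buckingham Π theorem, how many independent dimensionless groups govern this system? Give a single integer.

2

Dimensional matrix (T×I by γ×f×ω×i):
  T: [-1 -1 -1  0]
  I: [ 0  0  0  1]
Echelon form has 2 nonzero rows (pivots: γ,i)
Π count = n − r = 4 − 2 = 2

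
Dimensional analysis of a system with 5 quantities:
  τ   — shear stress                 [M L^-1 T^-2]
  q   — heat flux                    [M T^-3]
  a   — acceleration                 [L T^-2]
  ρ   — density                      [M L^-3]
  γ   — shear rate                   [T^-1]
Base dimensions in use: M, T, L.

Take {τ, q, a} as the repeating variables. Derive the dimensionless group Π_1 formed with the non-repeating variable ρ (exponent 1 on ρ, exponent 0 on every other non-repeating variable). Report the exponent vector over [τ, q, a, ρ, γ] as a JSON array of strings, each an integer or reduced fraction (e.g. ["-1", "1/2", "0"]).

["-3", "2", "0", "1", "0"]

Exponent matrix [M,T,L] × [τ,q,a,ρ,γ]:
  M: [ 1  1  0  1  0]
  T: [-2 -3 -2  0 -1]
  L: [-1  0  1 -3  0]
Row reduction gives pivot columns τ,q,a; rank = 3
Pivot set = {τ,q,a}, free = {ρ,γ}
RREF:
  r0: [   1    0    0    3    1]
  r1: [   0    1    0   -2   -1]
  r2: [   0    0    1    0    1]
Fix exponent of ρ at 1, γ at 0; solve each RREF row for its pivot's exponent:
  r0: exp(τ) + (3)·1 = 0 ⇒ exp(τ) = -3
  r1: exp(q) + (-2)·1 = 0 ⇒ exp(q) = 2
  r2: exp(a) + (0)·1 = 0 ⇒ exp(a) = 0
Π_1 = τ^-3 · q^2 · ρ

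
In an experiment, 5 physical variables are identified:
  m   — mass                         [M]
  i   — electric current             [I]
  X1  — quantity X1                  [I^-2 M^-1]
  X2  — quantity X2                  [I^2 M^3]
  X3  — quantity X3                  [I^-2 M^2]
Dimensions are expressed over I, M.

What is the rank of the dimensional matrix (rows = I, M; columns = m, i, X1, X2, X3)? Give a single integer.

2

Exponent matrix [I,M] × [m,i,X1,X2,X3]:
  I: [ 0  1 -2  2 -2]
  M: [ 1  0 -1  3  2]
Row reduction gives pivot columns m,i; rank = 2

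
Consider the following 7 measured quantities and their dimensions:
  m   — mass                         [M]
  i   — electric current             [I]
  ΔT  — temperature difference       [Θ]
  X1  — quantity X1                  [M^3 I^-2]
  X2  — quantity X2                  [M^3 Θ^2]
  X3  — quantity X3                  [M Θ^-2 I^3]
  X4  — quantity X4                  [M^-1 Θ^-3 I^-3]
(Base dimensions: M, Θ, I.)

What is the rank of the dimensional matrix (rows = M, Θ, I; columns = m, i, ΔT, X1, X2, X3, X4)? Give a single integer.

Write exponents as rows M,Θ,I / cols m,i,ΔT,X1,X2,X3,X4:
  M: [ 1  0  0  3  3  1 -1]
  Θ: [ 0  0  1  0  2 -2 -3]
  I: [ 0  1  0 -2  0  3 -3]
Row reduction gives pivot columns m,i,ΔT; rank = 3

3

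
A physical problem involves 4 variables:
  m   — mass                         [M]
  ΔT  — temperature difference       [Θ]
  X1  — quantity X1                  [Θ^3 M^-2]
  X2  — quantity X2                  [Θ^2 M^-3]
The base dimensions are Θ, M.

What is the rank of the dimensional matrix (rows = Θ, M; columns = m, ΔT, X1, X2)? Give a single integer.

2

Exponent matrix [Θ,M] × [m,ΔT,X1,X2]:
  Θ: [ 0  1  3  2]
  M: [ 1  0 -2 -3]
Echelon form has 2 nonzero rows (pivots: m,ΔT)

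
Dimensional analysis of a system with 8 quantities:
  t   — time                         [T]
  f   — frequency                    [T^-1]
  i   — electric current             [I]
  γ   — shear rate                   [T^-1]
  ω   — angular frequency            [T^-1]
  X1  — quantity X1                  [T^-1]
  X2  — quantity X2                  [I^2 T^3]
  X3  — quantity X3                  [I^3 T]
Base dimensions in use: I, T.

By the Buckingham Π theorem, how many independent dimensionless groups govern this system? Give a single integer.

Dimensional matrix (I×T by t×f×i×γ×ω×X1×X2×X3):
  I: [ 0  0  1  0  0  0  2  3]
  T: [ 1 -1  0 -1 -1 -1  3  1]
Echelon form has 2 nonzero rows (pivots: t,i)
n=8, r=2 ⇒ 6 dimensionless groups

6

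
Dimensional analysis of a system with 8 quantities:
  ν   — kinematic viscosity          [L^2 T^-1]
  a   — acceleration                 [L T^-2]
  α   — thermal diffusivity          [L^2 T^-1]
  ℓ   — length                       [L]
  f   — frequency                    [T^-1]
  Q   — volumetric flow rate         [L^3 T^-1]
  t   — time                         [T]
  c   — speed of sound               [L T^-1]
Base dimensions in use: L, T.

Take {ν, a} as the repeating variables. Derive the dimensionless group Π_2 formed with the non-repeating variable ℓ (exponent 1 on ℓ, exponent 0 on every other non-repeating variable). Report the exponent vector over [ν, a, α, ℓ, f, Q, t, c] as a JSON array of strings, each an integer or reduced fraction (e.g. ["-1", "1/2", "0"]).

["-2/3", "1/3", "0", "1", "0", "0", "0", "0"]

Dimensional matrix (L×T by ν×a×α×ℓ×f×Q×t×c):
  L: [ 2  1  2  1  0  3  0  1]
  T: [-1 -2 -1  0 -1 -1  1 -1]
Echelon form has 2 nonzero rows (pivots: ν,a)
Repeat: ν,a; free: α,ℓ,f,Q,t,c
RREF:
  r0: [   1    0    1  2/3 -1/3  5/3  1/3  1/3]
  r1: [   0    1    0 -1/3  2/3 -1/3 -2/3  1/3]
Fix exponent of ℓ at 1, α at 0, f at 0, Q at 0, t at 0, c at 0; solve each RREF row for its pivot's exponent:
  r0: exp(ν) + (2/3)·1 = 0 ⇒ exp(ν) = -2/3
  r1: exp(a) + (-1/3)·1 = 0 ⇒ exp(a) = 1/3
Π_2 = ν^(-2/3) · a^(1/3) · ℓ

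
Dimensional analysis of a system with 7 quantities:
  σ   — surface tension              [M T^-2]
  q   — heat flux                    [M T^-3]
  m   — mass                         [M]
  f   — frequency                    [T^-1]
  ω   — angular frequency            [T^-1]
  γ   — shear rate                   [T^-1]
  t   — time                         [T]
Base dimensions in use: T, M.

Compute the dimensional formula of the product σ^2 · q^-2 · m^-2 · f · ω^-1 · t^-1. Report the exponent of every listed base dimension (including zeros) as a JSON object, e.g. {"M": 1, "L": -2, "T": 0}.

Write exponents as rows T,M / cols σ,q,m,f,ω,γ,t:
  T: [-2 -3  0 -1 -1 -1  1]
  M: [ 1  1  1  0  0  0  0]
  [T]: (2)·-2+(-2)·-3+(-2)·0+(1)·-1+(-1)·-1+(-1)·1 = 1
  [M]: (2)·1+(-2)·1+(-2)·1+(1)·0+(-1)·0+(-1)·0 = -2
⇒ T M^-2

{"T": 1, "M": -2}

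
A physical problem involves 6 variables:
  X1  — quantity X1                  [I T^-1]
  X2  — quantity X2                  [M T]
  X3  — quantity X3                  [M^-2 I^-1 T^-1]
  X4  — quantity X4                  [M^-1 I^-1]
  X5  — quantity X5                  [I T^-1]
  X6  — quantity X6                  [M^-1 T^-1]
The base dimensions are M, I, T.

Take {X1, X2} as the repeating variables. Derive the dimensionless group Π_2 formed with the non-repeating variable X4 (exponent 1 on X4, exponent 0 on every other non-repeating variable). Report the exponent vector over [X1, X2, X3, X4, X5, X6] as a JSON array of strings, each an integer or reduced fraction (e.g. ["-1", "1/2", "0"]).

Dimensional matrix (M×I×T by X1×X2×X3×X4×X5×X6):
  M: [ 0  1 -2 -1  0 -1]
  I: [ 1  0 -1 -1  1  0]
  T: [-1  1 -1  0 -1 -1]
Echelon form has 2 nonzero rows (pivots: X1,X2)
Repeat: X1,X2; free: X3,X4,X5,X6
RREF:
  r0: [   1    0   -1   -1    1    0]
  r1: [   0    1   -2   -1    0   -1]
  r2: [   0    0    0    0    0    0]
Fix exponent of X4 at 1, X3 at 0, X5 at 0, X6 at 0; solve each RREF row for its pivot's exponent:
  r0: exp(X1) + (-1)·1 = 0 ⇒ exp(X1) = 1
  r1: exp(X2) + (-1)·1 = 0 ⇒ exp(X2) = 1
Π_2 = X1 · X2 · X4

["1", "1", "0", "1", "0", "0"]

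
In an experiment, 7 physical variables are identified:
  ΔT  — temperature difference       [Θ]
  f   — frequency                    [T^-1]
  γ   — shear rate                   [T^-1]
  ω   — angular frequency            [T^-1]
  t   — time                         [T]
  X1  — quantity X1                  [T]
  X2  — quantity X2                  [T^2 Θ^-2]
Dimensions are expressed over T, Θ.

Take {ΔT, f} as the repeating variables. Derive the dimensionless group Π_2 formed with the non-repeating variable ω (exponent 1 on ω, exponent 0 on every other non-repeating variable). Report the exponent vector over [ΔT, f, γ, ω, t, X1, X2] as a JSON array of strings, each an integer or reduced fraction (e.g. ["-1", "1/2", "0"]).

["0", "-1", "0", "1", "0", "0", "0"]

Dimensional matrix (T×Θ by ΔT×f×γ×ω×t×X1×X2):
  T: [ 0 -1 -1 -1  1  1  2]
  Θ: [ 1  0  0  0  0  0 -2]
RREF → pivots at {ΔT,f} ⇒ r = 2
Pivot set = {ΔT,f}, free = {γ,ω,t,X1,X2}
RREF:
  r0: [   1    0    0    0    0    0   -2]
  r1: [   0    1    1    1   -1   -1   -2]
Fix exponent of ω at 1, γ at 0, t at 0, X1 at 0, X2 at 0; solve each RREF row for its pivot's exponent:
  r0: exp(ΔT) + (0)·1 = 0 ⇒ exp(ΔT) = 0
  r1: exp(f) + (1)·1 = 0 ⇒ exp(f) = -1
Π_2 = f^-1 · ω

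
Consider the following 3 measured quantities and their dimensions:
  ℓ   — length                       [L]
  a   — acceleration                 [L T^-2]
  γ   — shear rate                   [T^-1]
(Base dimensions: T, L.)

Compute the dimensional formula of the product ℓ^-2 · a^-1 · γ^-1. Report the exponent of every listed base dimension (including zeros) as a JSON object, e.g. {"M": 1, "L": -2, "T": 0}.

{"T": 3, "L": -3}

Exponent matrix [T,L] × [ℓ,a,γ]:
  T: [ 0 -2 -1]
  L: [ 1  1  0]
  [T]: (-2)·0+(-1)·-2+(-1)·-1 = 3
  [L]: (-2)·1+(-1)·1+(-1)·0 = -3
⇒ T^3 L^-3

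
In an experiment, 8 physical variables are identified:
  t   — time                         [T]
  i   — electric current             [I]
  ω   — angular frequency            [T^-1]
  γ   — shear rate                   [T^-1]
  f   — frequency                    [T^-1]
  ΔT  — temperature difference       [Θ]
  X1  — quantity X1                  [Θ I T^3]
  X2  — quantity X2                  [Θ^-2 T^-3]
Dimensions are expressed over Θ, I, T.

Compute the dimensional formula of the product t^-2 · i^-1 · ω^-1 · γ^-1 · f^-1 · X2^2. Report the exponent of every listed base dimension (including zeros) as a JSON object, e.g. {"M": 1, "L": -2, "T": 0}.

{"Θ": -4, "I": -1, "T": -5}

Exponent matrix [Θ,I,T] × [t,i,ω,γ,f,ΔT,X1,X2]:
  Θ: [ 0  0  0  0  0  1  1 -2]
  I: [ 0  1  0  0  0  0  1  0]
  T: [ 1  0 -1 -1 -1  0  3 -3]
  [Θ]: (-2)·0+(-1)·0+(-1)·0+(-1)·0+(-1)·0+(2)·-2 = -4
  [I]: (-2)·0+(-1)·1+(-1)·0+(-1)·0+(-1)·0+(2)·0 = -1
  [T]: (-2)·1+(-1)·0+(-1)·-1+(-1)·-1+(-1)·-1+(2)·-3 = -5
⇒ Θ^-4 I^-1 T^-5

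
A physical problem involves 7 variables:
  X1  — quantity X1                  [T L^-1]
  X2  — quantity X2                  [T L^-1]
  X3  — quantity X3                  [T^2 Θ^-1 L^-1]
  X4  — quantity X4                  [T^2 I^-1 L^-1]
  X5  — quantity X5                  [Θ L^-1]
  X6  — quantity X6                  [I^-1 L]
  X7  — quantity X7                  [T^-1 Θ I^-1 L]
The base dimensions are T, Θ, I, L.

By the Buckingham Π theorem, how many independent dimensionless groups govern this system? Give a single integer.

Dimensional matrix (T×Θ×I×L by X1×X2×X3×X4×X5×X6×X7):
  T: [ 1  1  2  2  0  0 -1]
  Θ: [ 0  0 -1  0  1  0  1]
  I: [ 0  0  0 -1  0 -1 -1]
  L: [-1 -1 -1 -1 -1  1  1]
RREF → pivots at {X1,X3,X4} ⇒ r = 3
7 vars − rank 3 = 4 Π groups

4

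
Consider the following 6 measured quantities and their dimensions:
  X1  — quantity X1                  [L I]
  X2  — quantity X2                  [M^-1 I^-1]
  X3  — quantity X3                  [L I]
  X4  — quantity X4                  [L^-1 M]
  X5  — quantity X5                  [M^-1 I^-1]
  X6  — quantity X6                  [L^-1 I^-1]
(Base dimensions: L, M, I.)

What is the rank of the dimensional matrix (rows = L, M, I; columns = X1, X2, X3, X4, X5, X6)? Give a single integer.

Exponent matrix [L,M,I] × [X1,X2,X3,X4,X5,X6]:
  L: [ 1  0  1 -1  0 -1]
  M: [ 0 -1  0  1 -1  0]
  I: [ 1 -1  1  0 -1 -1]
Row reduction gives pivot columns X1,X2; rank = 2

2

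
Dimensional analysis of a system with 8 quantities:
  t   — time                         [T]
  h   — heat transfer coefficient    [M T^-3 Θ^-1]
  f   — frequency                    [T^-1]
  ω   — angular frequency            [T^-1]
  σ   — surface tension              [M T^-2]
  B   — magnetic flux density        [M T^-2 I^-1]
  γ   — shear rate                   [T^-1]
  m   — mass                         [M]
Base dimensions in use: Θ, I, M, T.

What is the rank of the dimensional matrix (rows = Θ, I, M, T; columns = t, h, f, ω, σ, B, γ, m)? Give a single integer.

Dimensional matrix (Θ×I×M×T by t×h×f×ω×σ×B×γ×m):
  Θ: [ 0 -1  0  0  0  0  0  0]
  I: [ 0  0  0  0  0 -1  0  0]
  M: [ 0  1  0  0  1  1  0  1]
  T: [ 1 -3 -1 -1 -2 -2 -1  0]
RREF → pivots at {t,h,σ,B} ⇒ r = 4

4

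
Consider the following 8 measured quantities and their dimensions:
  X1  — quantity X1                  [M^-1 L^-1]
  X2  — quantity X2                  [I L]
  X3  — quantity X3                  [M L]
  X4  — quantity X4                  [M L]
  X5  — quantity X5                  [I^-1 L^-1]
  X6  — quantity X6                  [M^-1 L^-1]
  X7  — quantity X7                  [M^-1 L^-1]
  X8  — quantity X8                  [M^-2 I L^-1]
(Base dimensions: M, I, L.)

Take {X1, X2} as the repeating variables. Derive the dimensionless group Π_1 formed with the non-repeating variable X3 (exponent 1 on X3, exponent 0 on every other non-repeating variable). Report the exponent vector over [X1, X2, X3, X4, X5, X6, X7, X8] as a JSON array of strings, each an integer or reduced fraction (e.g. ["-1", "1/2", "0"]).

["1", "0", "1", "0", "0", "0", "0", "0"]

Exponent matrix [M,I,L] × [X1,X2,X3,X4,X5,X6,X7,X8]:
  M: [-1  0  1  1  0 -1 -1 -2]
  I: [ 0  1  0  0 -1  0  0  1]
  L: [-1  1  1  1 -1 -1 -1 -1]
Row reduction gives pivot columns X1,X2; rank = 2
Pivot set = {X1,X2}, free = {X3,X4,X5,X6,X7,X8}
RREF:
  r0: [   1    0   -1   -1    0    1    1    2]
  r1: [   0    1    0    0   -1    0    0    1]
  r2: [   0    0    0    0    0    0    0    0]
Fix exponent of X3 at 1, X4 at 0, X5 at 0, X6 at 0, X7 at 0, X8 at 0; solve each RREF row for its pivot's exponent:
  r0: exp(X1) + (-1)·1 = 0 ⇒ exp(X1) = 1
  r1: exp(X2) + (0)·1 = 0 ⇒ exp(X2) = 0
Π_1 = X1 · X3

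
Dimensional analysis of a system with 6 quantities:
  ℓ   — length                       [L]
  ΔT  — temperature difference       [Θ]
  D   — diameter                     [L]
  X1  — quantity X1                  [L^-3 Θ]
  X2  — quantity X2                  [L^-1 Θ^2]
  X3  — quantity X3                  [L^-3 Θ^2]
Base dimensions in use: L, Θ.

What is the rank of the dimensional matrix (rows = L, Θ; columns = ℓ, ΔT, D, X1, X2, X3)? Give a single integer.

Write exponents as rows L,Θ / cols ℓ,ΔT,D,X1,X2,X3:
  L: [ 1  0  1 -3 -1 -3]
  Θ: [ 0  1  0  1  2  2]
Row reduction gives pivot columns ℓ,ΔT; rank = 2

2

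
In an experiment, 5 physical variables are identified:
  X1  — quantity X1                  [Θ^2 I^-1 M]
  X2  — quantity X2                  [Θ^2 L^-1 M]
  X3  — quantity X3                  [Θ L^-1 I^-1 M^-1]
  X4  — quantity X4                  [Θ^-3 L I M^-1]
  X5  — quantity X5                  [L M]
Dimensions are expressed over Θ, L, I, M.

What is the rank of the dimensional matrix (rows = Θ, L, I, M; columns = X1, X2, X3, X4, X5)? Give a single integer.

3

Dimensional matrix (Θ×L×I×M by X1×X2×X3×X4×X5):
  Θ: [ 2  2  1 -3  0]
  L: [ 0 -1 -1  1  1]
  I: [-1  0 -1  1  0]
  M: [ 1  1 -1 -1  1]
Row reduction gives pivot columns X1,X2,X3; rank = 3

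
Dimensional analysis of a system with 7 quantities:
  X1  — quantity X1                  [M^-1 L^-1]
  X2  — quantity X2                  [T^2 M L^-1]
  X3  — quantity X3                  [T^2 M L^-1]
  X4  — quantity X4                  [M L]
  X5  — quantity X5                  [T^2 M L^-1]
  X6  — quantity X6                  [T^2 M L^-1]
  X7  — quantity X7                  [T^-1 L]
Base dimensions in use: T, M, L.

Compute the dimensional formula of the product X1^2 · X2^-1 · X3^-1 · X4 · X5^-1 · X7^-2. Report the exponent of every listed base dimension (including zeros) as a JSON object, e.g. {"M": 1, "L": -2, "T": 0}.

{"T": -4, "M": -4, "L": 0}

Dimensional matrix (T×M×L by X1×X2×X3×X4×X5×X6×X7):
  T: [ 0  2  2  0  2  2 -1]
  M: [-1  1  1  1  1  1  0]
  L: [-1 -1 -1  1 -1 -1  1]
  [T]: (2)·0+(-1)·2+(-1)·2+(1)·0+(-1)·2+(-2)·-1 = -4
  [M]: (2)·-1+(-1)·1+(-1)·1+(1)·1+(-1)·1+(-2)·0 = -4
  [L]: (2)·-1+(-1)·-1+(-1)·-1+(1)·1+(-1)·-1+(-2)·1 = 0
⇒ T^-4 M^-4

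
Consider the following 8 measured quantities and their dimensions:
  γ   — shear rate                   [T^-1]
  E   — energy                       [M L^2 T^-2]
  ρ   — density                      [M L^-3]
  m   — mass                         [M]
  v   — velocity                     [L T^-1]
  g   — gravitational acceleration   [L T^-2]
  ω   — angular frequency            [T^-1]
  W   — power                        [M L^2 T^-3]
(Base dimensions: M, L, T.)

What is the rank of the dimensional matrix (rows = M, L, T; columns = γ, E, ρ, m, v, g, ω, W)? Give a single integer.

3

Dimensional matrix (M×L×T by γ×E×ρ×m×v×g×ω×W):
  M: [ 0  1  1  1  0  0  0  1]
  L: [ 0  2 -3  0  1  1  0  2]
  T: [-1 -2  0  0 -1 -2 -1 -3]
Row reduction gives pivot columns γ,E,ρ; rank = 3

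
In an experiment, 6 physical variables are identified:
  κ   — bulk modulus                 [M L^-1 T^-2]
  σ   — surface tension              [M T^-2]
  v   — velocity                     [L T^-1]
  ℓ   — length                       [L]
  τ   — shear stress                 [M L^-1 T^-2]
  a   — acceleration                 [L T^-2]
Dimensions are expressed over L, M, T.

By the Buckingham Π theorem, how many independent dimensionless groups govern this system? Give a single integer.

3

Exponent matrix [L,M,T] × [κ,σ,v,ℓ,τ,a]:
  L: [-1  0  1  1 -1  1]
  M: [ 1  1  0  0  1  0]
  T: [-2 -2 -1  0 -2 -2]
Row reduction gives pivot columns κ,σ,v; rank = 3
Π count = n − r = 6 − 3 = 3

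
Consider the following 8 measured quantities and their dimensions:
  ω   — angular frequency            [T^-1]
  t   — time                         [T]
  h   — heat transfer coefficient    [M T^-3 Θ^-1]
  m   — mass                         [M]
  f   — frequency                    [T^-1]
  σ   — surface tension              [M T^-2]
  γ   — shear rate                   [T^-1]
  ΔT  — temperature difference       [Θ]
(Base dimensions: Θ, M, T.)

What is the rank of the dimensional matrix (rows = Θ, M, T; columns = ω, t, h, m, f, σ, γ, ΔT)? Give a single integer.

3

Write exponents as rows Θ,M,T / cols ω,t,h,m,f,σ,γ,ΔT:
  Θ: [ 0  0 -1  0  0  0  0  1]
  M: [ 0  0  1  1  0  1  0  0]
  T: [-1  1 -3  0 -1 -2 -1  0]
RREF → pivots at {ω,h,m} ⇒ r = 3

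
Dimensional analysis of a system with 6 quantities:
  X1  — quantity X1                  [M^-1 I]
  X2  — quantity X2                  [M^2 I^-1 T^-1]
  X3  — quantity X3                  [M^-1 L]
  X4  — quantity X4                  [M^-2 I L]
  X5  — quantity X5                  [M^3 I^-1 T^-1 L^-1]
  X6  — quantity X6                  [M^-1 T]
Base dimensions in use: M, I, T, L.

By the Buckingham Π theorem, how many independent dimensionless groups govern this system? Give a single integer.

3

Write exponents as rows M,I,T,L / cols X1,X2,X3,X4,X5,X6:
  M: [-1  2 -1 -2  3 -1]
  I: [ 1 -1  0  1 -1  0]
  T: [ 0 -1  0  0 -1  1]
  L: [ 0  0  1  1 -1  0]
Row reduction gives pivot columns X1,X2,X3; rank = 3
6 vars − rank 3 = 3 Π groups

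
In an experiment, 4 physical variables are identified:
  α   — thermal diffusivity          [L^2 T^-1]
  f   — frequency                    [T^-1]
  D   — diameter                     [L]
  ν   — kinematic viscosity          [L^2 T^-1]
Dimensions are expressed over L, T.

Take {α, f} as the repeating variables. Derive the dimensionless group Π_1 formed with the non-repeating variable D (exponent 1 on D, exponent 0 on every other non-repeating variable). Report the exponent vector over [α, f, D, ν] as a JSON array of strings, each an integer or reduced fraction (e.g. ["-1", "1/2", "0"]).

Dimensional matrix (L×T by α×f×D×ν):
  L: [ 2  0  1  2]
  T: [-1 -1  0 -1]
Row reduction gives pivot columns α,f; rank = 2
Pivot set = {α,f}, free = {D,ν}
RREF:
  r0: [   1    0  1/2    1]
  r1: [   0    1 -1/2    0]
Fix exponent of D at 1, ν at 0; solve each RREF row for its pivot's exponent:
  r0: exp(α) + (1/2)·1 = 0 ⇒ exp(α) = -1/2
  r1: exp(f) + (-1/2)·1 = 0 ⇒ exp(f) = 1/2
Π_1 = α^(-1/2) · f^(1/2) · D

["-1/2", "1/2", "1", "0"]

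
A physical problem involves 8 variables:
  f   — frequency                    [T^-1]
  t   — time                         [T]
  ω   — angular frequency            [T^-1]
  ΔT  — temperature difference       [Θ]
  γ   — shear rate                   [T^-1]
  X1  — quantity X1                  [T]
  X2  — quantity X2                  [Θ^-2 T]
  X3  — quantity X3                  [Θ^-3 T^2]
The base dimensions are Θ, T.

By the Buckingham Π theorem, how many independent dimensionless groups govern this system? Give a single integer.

Dimensional matrix (Θ×T by f×t×ω×ΔT×γ×X1×X2×X3):
  Θ: [ 0  0  0  1  0  0 -2 -3]
  T: [-1  1 -1  0 -1  1  1  2]
Echelon form has 2 nonzero rows (pivots: f,ΔT)
8 vars − rank 2 = 6 Π groups

6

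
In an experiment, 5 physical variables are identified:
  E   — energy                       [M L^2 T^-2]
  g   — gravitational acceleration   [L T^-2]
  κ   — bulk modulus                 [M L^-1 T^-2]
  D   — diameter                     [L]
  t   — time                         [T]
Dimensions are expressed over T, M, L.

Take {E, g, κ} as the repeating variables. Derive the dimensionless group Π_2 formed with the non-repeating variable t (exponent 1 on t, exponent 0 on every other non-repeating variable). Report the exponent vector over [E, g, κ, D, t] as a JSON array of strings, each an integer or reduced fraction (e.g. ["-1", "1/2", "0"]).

["-1/6", "1/2", "1/6", "0", "1"]

Write exponents as rows T,M,L / cols E,g,κ,D,t:
  T: [-2 -2 -2  0  1]
  M: [ 1  0  1  0  0]
  L: [ 2  1 -1  1  0]
RREF → pivots at {E,g,κ} ⇒ r = 3
Repeat: E,g,κ; free: D,t
RREF:
  r0: [   1    0    0  1/3  1/6]
  r1: [   0    1    0    0 -1/2]
  r2: [   0    0    1 -1/3 -1/6]
Fix exponent of t at 1, D at 0; solve each RREF row for its pivot's exponent:
  r0: exp(E) + (1/6)·1 = 0 ⇒ exp(E) = -1/6
  r1: exp(g) + (-1/2)·1 = 0 ⇒ exp(g) = 1/2
  r2: exp(κ) + (-1/6)·1 = 0 ⇒ exp(κ) = 1/6
Π_2 = E^(-1/6) · g^(1/2) · κ^(1/6) · t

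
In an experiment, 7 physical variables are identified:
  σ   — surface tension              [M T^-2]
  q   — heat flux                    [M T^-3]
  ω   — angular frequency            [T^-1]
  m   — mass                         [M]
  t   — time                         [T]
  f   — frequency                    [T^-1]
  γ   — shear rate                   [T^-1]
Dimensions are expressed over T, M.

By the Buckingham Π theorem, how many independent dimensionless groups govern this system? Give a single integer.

Write exponents as rows T,M / cols σ,q,ω,m,t,f,γ:
  T: [-2 -3 -1  0  1 -1 -1]
  M: [ 1  1  0  1  0  0  0]
Echelon form has 2 nonzero rows (pivots: σ,q)
n=7, r=2 ⇒ 5 dimensionless groups

5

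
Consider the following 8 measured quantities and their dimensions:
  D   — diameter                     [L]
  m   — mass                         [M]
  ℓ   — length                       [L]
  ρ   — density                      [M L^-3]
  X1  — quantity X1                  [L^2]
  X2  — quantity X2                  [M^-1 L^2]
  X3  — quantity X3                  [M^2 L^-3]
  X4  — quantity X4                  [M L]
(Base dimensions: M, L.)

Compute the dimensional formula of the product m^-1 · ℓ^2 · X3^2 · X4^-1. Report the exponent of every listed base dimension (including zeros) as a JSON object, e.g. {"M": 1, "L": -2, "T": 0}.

{"M": 2, "L": -5}

Dimensional matrix (M×L by D×m×ℓ×ρ×X1×X2×X3×X4):
  M: [ 0  1  0  1  0 -1  2  1]
  L: [ 1  0  1 -3  2  2 -3  1]
  [M]: (-1)·1+(2)·0+(2)·2+(-1)·1 = 2
  [L]: (-1)·0+(2)·1+(2)·-3+(-1)·1 = -5
⇒ M^2 L^-5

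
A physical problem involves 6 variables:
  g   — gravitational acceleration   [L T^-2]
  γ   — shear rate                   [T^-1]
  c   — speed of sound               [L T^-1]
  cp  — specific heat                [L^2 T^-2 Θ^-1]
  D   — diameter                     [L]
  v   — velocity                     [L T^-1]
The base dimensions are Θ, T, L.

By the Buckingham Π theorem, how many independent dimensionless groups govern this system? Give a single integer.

Exponent matrix [Θ,T,L] × [g,γ,c,cp,D,v]:
  Θ: [ 0  0  0 -1  0  0]
  T: [-2 -1 -1 -2  0 -1]
  L: [ 1  0  1  2  1  1]
Echelon form has 3 nonzero rows (pivots: g,γ,cp)
6 vars − rank 3 = 3 Π groups

3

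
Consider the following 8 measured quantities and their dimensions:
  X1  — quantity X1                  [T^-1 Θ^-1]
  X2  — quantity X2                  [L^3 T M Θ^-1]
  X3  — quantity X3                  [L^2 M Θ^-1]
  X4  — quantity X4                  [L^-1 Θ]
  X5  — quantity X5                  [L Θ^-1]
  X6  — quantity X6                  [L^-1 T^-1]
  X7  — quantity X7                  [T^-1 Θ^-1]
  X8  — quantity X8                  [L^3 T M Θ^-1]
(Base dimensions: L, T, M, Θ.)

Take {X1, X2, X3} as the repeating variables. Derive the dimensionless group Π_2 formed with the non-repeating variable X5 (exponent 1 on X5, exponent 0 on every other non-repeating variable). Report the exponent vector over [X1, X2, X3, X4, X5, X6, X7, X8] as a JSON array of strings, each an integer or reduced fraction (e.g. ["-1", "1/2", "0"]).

Exponent matrix [L,T,M,Θ] × [X1,X2,X3,X4,X5,X6,X7,X8]:
  L: [ 0  3  2 -1  1 -1  0  3]
  T: [-1  1  0  0  0 -1 -1  1]
  M: [ 0  1  1  0  0  0  0  1]
  Θ: [-1 -1 -1  1 -1  0 -1 -1]
RREF → pivots at {X1,X2,X3} ⇒ r = 3
Pivot set = {X1,X2,X3}, free = {X4,X5,X6,X7,X8}
RREF:
  r0: [   1    0    0   -1    1    0    1    0]
  r1: [   0    1    0   -1    1   -1    0    1]
  r2: [   0    0    1    1   -1    1    0    0]
  r3: [   0    0    0    0    0    0    0    0]
Fix exponent of X5 at 1, X4 at 0, X6 at 0, X7 at 0, X8 at 0; solve each RREF row for its pivot's exponent:
  r0: exp(X1) + (1)·1 = 0 ⇒ exp(X1) = -1
  r1: exp(X2) + (1)·1 = 0 ⇒ exp(X2) = -1
  r2: exp(X3) + (-1)·1 = 0 ⇒ exp(X3) = 1
Π_2 = X1^-1 · X2^-1 · X3 · X5

["-1", "-1", "1", "0", "1", "0", "0", "0"]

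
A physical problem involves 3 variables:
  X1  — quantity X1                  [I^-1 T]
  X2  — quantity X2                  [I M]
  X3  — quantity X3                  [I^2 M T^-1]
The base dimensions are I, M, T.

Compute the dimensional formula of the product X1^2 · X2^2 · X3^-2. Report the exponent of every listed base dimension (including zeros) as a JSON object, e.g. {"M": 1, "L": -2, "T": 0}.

Exponent matrix [I,M,T] × [X1,X2,X3]:
  I: [-1  1  2]
  M: [ 0  1  1]
  T: [ 1  0 -1]
  [I]: (2)·-1+(2)·1+(-2)·2 = -4
  [M]: (2)·0+(2)·1+(-2)·1 = 0
  [T]: (2)·1+(2)·0+(-2)·-1 = 4
⇒ I^-4 T^4

{"I": -4, "M": 0, "T": 4}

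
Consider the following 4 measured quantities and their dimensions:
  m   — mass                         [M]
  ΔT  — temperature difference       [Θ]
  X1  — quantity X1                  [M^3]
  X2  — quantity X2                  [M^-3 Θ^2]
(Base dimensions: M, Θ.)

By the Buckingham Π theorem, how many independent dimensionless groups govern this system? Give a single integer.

2

Exponent matrix [M,Θ] × [m,ΔT,X1,X2]:
  M: [ 1  0  3 -3]
  Θ: [ 0  1  0  2]
Row reduction gives pivot columns m,ΔT; rank = 2
4 vars − rank 2 = 2 Π groups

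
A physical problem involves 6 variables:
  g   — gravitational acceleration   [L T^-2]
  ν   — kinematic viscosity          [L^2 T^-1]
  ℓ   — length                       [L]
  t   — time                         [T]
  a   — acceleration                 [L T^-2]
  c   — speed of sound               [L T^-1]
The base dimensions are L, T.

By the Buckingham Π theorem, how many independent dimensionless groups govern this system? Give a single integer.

Dimensional matrix (L×T by g×ν×ℓ×t×a×c):
  L: [ 1  2  1  0  1  1]
  T: [-2 -1  0  1 -2 -1]
RREF → pivots at {g,ν} ⇒ r = 2
Π count = n − r = 6 − 2 = 4

4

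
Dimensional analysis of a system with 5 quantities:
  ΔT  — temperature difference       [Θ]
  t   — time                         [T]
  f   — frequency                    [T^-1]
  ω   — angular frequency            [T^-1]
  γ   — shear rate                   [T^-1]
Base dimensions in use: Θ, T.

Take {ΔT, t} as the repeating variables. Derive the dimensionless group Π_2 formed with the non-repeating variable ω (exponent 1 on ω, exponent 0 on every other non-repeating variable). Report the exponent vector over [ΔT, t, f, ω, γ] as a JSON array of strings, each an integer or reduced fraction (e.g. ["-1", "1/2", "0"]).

Exponent matrix [Θ,T] × [ΔT,t,f,ω,γ]:
  Θ: [ 1  0  0  0  0]
  T: [ 0  1 -1 -1 -1]
Row reduction gives pivot columns ΔT,t; rank = 2
Pivot set = {ΔT,t}, free = {f,ω,γ}
RREF:
  r0: [   1    0    0    0    0]
  r1: [   0    1   -1   -1   -1]
Fix exponent of ω at 1, f at 0, γ at 0; solve each RREF row for its pivot's exponent:
  r0: exp(ΔT) + (0)·1 = 0 ⇒ exp(ΔT) = 0
  r1: exp(t) + (-1)·1 = 0 ⇒ exp(t) = 1
Π_2 = t · ω

["0", "1", "0", "1", "0"]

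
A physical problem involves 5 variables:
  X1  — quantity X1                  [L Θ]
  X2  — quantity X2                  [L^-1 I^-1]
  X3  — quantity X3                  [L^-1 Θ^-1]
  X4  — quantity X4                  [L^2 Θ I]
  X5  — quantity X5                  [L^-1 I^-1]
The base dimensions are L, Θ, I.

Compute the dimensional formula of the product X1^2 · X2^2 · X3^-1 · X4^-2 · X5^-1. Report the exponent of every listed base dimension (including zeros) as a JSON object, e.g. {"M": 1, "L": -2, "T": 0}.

Write exponents as rows L,Θ,I / cols X1,X2,X3,X4,X5:
  L: [ 1 -1 -1  2 -1]
  Θ: [ 1  0 -1  1  0]
  I: [ 0 -1  0  1 -1]
  [L]: (2)·1+(2)·-1+(-1)·-1+(-2)·2+(-1)·-1 = -2
  [Θ]: (2)·1+(2)·0+(-1)·-1+(-2)·1+(-1)·0 = 1
  [I]: (2)·0+(2)·-1+(-1)·0+(-2)·1+(-1)·-1 = -3
⇒ L^-2 Θ I^-3

{"L": -2, "Θ": 1, "I": -3}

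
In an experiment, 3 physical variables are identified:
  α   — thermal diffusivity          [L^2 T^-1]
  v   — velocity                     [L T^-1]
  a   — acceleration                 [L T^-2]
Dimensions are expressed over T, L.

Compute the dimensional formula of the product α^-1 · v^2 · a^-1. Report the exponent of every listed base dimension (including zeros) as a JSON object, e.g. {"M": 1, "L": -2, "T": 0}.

Write exponents as rows T,L / cols α,v,a:
  T: [-1 -1 -2]
  L: [ 2  1  1]
  [T]: (-1)·-1+(2)·-1+(-1)·-2 = 1
  [L]: (-1)·2+(2)·1+(-1)·1 = -1
⇒ T L^-1

{"T": 1, "L": -1}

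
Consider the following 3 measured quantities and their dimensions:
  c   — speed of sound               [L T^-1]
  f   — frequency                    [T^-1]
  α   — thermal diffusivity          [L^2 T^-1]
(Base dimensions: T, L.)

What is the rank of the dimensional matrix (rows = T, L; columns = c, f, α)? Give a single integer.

2

Dimensional matrix (T×L by c×f×α):
  T: [-1 -1 -1]
  L: [ 1  0  2]
RREF → pivots at {c,f} ⇒ r = 2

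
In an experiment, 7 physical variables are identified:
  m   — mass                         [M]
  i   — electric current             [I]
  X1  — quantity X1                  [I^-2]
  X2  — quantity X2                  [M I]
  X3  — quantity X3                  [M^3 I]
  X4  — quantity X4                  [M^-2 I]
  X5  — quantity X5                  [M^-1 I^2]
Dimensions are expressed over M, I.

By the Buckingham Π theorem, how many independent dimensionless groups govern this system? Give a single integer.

Write exponents as rows M,I / cols m,i,X1,X2,X3,X4,X5:
  M: [ 1  0  0  1  3 -2 -1]
  I: [ 0  1 -2  1  1  1  2]
RREF → pivots at {m,i} ⇒ r = 2
7 vars − rank 2 = 5 Π groups

5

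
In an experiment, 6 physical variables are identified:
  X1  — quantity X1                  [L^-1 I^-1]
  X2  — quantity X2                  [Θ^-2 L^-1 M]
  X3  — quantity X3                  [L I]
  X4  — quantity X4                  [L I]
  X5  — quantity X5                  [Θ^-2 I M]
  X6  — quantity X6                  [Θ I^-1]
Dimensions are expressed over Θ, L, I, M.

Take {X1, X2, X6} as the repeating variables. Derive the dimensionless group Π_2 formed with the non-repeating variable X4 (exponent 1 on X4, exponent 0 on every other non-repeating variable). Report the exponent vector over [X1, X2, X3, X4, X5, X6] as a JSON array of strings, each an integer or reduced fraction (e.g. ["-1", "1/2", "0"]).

["1", "0", "0", "1", "0", "0"]

Write exponents as rows Θ,L,I,M / cols X1,X2,X3,X4,X5,X6:
  Θ: [ 0 -2  0  0 -2  1]
  L: [-1 -1  1  1  0  0]
  I: [-1  0  1  1  1 -1]
  M: [ 0  1  0  0  1  0]
RREF → pivots at {X1,X2,X6} ⇒ r = 3
Pivot set = {X1,X2,X6}, free = {X3,X4,X5}
RREF:
  r0: [   1    0   -1   -1   -1    0]
  r1: [   0    1    0    0    1    0]
  r2: [   0    0    0    0    0    1]
  r3: [   0    0    0    0    0    0]
Fix exponent of X4 at 1, X3 at 0, X5 at 0; solve each RREF row for its pivot's exponent:
  r0: exp(X1) + (-1)·1 = 0 ⇒ exp(X1) = 1
  r1: exp(X2) + (0)·1 = 0 ⇒ exp(X2) = 0
  r2: exp(X6) + (0)·1 = 0 ⇒ exp(X6) = 0
Π_2 = X1 · X4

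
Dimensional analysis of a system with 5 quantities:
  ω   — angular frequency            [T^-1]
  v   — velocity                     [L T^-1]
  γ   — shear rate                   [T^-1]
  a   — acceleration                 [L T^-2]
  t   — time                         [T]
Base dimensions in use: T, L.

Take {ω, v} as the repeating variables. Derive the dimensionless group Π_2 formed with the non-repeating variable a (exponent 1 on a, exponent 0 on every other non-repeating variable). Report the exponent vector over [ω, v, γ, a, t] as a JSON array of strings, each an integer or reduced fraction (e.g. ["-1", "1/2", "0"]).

Dimensional matrix (T×L by ω×v×γ×a×t):
  T: [-1 -1 -1 -2  1]
  L: [ 0  1  0  1  0]
RREF → pivots at {ω,v} ⇒ r = 2
Pivot set = {ω,v}, free = {γ,a,t}
RREF:
  r0: [   1    0    1    1   -1]
  r1: [   0    1    0    1    0]
Fix exponent of a at 1, γ at 0, t at 0; solve each RREF row for its pivot's exponent:
  r0: exp(ω) + (1)·1 = 0 ⇒ exp(ω) = -1
  r1: exp(v) + (1)·1 = 0 ⇒ exp(v) = -1
Π_2 = ω^-1 · v^-1 · a

["-1", "-1", "0", "1", "0"]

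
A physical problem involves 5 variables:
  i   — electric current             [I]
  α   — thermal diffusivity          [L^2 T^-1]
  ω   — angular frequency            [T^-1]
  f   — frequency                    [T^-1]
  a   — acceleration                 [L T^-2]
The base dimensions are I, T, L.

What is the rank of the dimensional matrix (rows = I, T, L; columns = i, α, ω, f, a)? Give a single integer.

Dimensional matrix (I×T×L by i×α×ω×f×a):
  I: [ 1  0  0  0  0]
  T: [ 0 -1 -1 -1 -2]
  L: [ 0  2  0  0  1]
Row reduction gives pivot columns i,α,ω; rank = 3

3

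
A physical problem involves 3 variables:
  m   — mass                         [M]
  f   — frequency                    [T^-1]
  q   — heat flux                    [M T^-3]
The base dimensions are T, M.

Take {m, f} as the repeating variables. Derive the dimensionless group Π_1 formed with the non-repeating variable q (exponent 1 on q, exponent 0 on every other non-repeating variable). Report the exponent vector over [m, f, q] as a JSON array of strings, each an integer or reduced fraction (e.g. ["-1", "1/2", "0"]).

Dimensional matrix (T×M by m×f×q):
  T: [ 0 -1 -3]
  M: [ 1  0  1]
Echelon form has 2 nonzero rows (pivots: m,f)
Pivot set = {m,f}, free = {q}
RREF:
  r0: [   1    0    1]
  r1: [   0    1    3]
Fix exponent of q at 1; solve each RREF row for its pivot's exponent:
  r0: exp(m) + (1)·1 = 0 ⇒ exp(m) = -1
  r1: exp(f) + (3)·1 = 0 ⇒ exp(f) = -3
Π_1 = m^-1 · f^-3 · q

["-1", "-3", "1"]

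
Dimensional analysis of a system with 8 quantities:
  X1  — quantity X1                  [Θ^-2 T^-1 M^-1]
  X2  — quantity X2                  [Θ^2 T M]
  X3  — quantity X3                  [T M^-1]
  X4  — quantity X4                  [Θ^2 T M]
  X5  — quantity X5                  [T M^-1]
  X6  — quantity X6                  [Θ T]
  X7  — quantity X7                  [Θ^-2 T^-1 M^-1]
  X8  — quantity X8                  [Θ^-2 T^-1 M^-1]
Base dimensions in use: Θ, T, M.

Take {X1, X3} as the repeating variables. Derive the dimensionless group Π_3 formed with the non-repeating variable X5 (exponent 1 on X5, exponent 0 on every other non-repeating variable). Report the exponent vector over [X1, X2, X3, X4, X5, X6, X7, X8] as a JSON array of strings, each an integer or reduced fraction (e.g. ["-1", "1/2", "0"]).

["0", "0", "-1", "0", "1", "0", "0", "0"]

Write exponents as rows Θ,T,M / cols X1,X2,X3,X4,X5,X6,X7,X8:
  Θ: [-2  2  0  2  0  1 -2 -2]
  T: [-1  1  1  1  1  1 -1 -1]
  M: [-1  1 -1  1 -1  0 -1 -1]
Row reduction gives pivot columns X1,X3; rank = 2
Pivot set = {X1,X3}, free = {X2,X4,X5,X6,X7,X8}
RREF:
  r0: [   1   -1    0   -1    0 -1/2    1    1]
  r1: [   0    0    1    0    1  1/2    0    0]
  r2: [   0    0    0    0    0    0    0    0]
Fix exponent of X5 at 1, X2 at 0, X4 at 0, X6 at 0, X7 at 0, X8 at 0; solve each RREF row for its pivot's exponent:
  r0: exp(X1) + (0)·1 = 0 ⇒ exp(X1) = 0
  r1: exp(X3) + (1)·1 = 0 ⇒ exp(X3) = -1
Π_3 = X3^-1 · X5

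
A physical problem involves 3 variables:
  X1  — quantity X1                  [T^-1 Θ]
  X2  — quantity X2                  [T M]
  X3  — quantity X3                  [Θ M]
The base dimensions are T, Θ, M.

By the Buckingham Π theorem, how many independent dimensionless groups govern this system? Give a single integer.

Dimensional matrix (T×Θ×M by X1×X2×X3):
  T: [-1  1  0]
  Θ: [ 1  0  1]
  M: [ 0  1  1]
Echelon form has 2 nonzero rows (pivots: X1,X2)
n=3, r=2 ⇒ 1 dimensionless group

1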